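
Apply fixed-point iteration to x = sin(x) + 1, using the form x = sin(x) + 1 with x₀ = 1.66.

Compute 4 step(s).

Equation: x = sin(x) + 1
Fixed-point form: x = sin(x) + 1
x₀ = 1.66

x_1 = g(1.660000) = 1.996024
x_2 = g(1.996024) = 1.910945
x_3 = g(1.910945) = 1.942705
x_4 = g(1.942705) = 1.931635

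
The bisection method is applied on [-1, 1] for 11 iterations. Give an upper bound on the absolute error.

Bisection error bound: |error| ≤ (b-a)/2^n
|error| ≤ (1 - (-1))/2^11 = 2/2^11
|error| ≤ 0.0009765625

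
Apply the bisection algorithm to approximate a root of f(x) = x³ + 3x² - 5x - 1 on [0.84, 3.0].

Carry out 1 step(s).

f(x) = x³ + 3x² - 5x - 1
Initial interval: [0.84, 3.0]

Iteration 1:
  c_1 = (0.840000 + 3.000000)/2 = 1.920000
  f(c_1) = f(1.920000) = 7.537088
  f(a) × f(c) < 0, new interval: [0.840000, 1.920000]

After 1 iteration(s), the approximation is c_1 = 1.920000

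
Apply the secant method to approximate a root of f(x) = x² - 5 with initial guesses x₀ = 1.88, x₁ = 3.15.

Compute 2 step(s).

f(x) = x² - 5
x₀ = 1.88, x₁ = 3.15

Secant formula: x_{n+1} = x_n - f(x_n)(x_n - x_{n-1})/(f(x_n) - f(x_{n-1}))

Iteration 1:
  f(1.880000) = -1.465600
  f(3.150000) = 4.922500
  x_2 = 3.150000 - 4.922500×(3.150000 - 1.880000)/(4.922500 - (-1.465600))
       = 2.171372
Iteration 2:
  f(3.150000) = 4.922500
  f(2.171372) = -0.285145
  x_3 = 2.171372 - (-0.285145)×(2.171372 - 3.150000)/(-0.285145 - 4.922500)
       = 2.224957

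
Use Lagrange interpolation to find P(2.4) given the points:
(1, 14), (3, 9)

Lagrange interpolation formula:
P(x) = Σ yᵢ × Lᵢ(x)
where Lᵢ(x) = Π_{j≠i} (x - xⱼ)/(xᵢ - xⱼ)

L_0(2.4) = (2.4 - 3)/(1 - 3) = 0.300000
L_1(2.4) = (2.4 - 1)/(3 - 1) = 0.700000

P(2.4) = 14×L_0(2.4) + 9×L_1(2.4)
P(2.4) = 10.500000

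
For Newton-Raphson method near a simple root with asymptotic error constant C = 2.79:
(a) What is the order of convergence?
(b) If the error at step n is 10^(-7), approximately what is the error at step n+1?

(a) Newton-Raphson has quadratic (order 2) convergence near simple roots.
    This means |e_{n+1}| ≈ C|e_n|².

(b) With |e_n| = 10^(-7) and C = 2.79:
    |e_{n+1}| ≈ 2.79 × (10^(-7))² = 2.79 × 10^(-14)

(a) 2 (quadratic); (b) |e_{n+1}| ≈ 2.790e-14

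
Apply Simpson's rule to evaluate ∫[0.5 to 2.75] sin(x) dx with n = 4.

f(x) = sin(x)
a = 0.5, b = 2.75, n = 4
h = (b - a)/n = 0.562500

Simpson's rule: (h/3)[f(x₀) + 4f(x₁) + 2f(x₂) + ... + f(xₙ)]

x_0 = 0.5000, f(x_0) = 0.479426, coefficient = 1
x_1 = 1.0625, f(x_1) = 0.873575, coefficient = 4
x_2 = 1.6250, f(x_2) = 0.998531, coefficient = 2
x_3 = 2.1875, f(x_3) = 0.815789, coefficient = 4
x_4 = 2.7500, f(x_4) = 0.381661, coefficient = 1

I ≈ (0.562500/3) × 9.615606 = 1.802926
Exact value: 1.801885
Error: 0.001041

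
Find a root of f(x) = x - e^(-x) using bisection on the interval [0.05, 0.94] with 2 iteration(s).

f(x) = x - e^(-x)
Initial interval: [0.05, 0.94]

Iteration 1:
  c_1 = (0.050000 + 0.940000)/2 = 0.495000
  f(c_1) = f(0.495000) = -0.114571
  f(a) × f(c) ≥ 0, new interval: [0.495000, 0.940000]
Iteration 2:
  c_2 = (0.495000 + 0.940000)/2 = 0.717500
  f(c_2) = f(0.717500) = 0.229529
  f(a) × f(c) < 0, new interval: [0.495000, 0.717500]

After 2 iteration(s), the approximation is c_2 = 0.717500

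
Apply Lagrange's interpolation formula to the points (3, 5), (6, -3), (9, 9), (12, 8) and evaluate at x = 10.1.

Lagrange interpolation formula:
P(x) = Σ yᵢ × Lᵢ(x)
where Lᵢ(x) = Π_{j≠i} (x - xⱼ)/(xᵢ - xⱼ)

L_0(10.1) = (10.1 - 6)/(3 - 6) × (10.1 - 9)/(3 - 9) × (10.1 - 12)/(3 - 12) = 0.052895
L_1(10.1) = (10.1 - 3)/(6 - 3) × (10.1 - 9)/(6 - 9) × (10.1 - 12)/(6 - 12) = -0.274796
L_2(10.1) = (10.1 - 3)/(9 - 3) × (10.1 - 6)/(9 - 6) × (10.1 - 12)/(9 - 12) = 1.024241
L_3(10.1) = (10.1 - 3)/(12 - 3) × (10.1 - 6)/(12 - 6) × (10.1 - 9)/(12 - 9) = 0.197660

P(10.1) = 5×L_0(10.1) + (-3)×L_1(10.1) + 9×L_2(10.1) + 8×L_3(10.1)
P(10.1) = 11.888315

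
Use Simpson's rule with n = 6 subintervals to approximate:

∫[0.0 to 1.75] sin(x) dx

f(x) = sin(x)
a = 0.0, b = 1.75, n = 6
h = (b - a)/n = 0.291667

Simpson's rule: (h/3)[f(x₀) + 4f(x₁) + 2f(x₂) + ... + f(xₙ)]

x_0 = 0.0000, f(x_0) = 0.000000, coefficient = 1
x_1 = 0.2917, f(x_1) = 0.287549, coefficient = 4
x_2 = 0.5833, f(x_2) = 0.550809, coefficient = 2
x_3 = 0.8750, f(x_3) = 0.767544, coefficient = 4
x_4 = 1.1667, f(x_4) = 0.919445, coefficient = 2
x_5 = 1.4583, f(x_5) = 0.993683, coefficient = 4
x_6 = 1.7500, f(x_6) = 0.983986, coefficient = 1

I ≈ (0.291667/3) × 12.119595 = 1.178294
Exact value: 1.178246
Error: 0.000048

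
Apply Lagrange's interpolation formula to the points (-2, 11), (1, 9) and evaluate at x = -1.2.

Lagrange interpolation formula:
P(x) = Σ yᵢ × Lᵢ(x)
where Lᵢ(x) = Π_{j≠i} (x - xⱼ)/(xᵢ - xⱼ)

L_0(-1.2) = (-1.2 - 1)/(-2 - 1) = 0.733333
L_1(-1.2) = (-1.2 - (-2))/(1 - (-2)) = 0.266667

P(-1.2) = 11×L_0(-1.2) + 9×L_1(-1.2)
P(-1.2) = 10.466667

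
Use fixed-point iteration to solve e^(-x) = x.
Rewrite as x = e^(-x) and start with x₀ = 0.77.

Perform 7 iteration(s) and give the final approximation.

Equation: e^(-x) = x
Fixed-point form: x = e^(-x)
x₀ = 0.77

x_1 = g(0.770000) = 0.463013
x_2 = g(0.463013) = 0.629384
x_3 = g(0.629384) = 0.532920
x_4 = g(0.532920) = 0.586889
x_5 = g(0.586889) = 0.556055
x_6 = g(0.556055) = 0.573467
x_7 = g(0.573467) = 0.563568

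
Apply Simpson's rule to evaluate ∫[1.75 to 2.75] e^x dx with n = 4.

f(x) = e^x
a = 1.75, b = 2.75, n = 4
h = (b - a)/n = 0.250000

Simpson's rule: (h/3)[f(x₀) + 4f(x₁) + 2f(x₂) + ... + f(xₙ)]

x_0 = 1.7500, f(x_0) = 5.754603, coefficient = 1
x_1 = 2.0000, f(x_1) = 7.389056, coefficient = 4
x_2 = 2.2500, f(x_2) = 9.487736, coefficient = 2
x_3 = 2.5000, f(x_3) = 12.182494, coefficient = 4
x_4 = 2.7500, f(x_4) = 15.642632, coefficient = 1

I ≈ (0.250000/3) × 118.658906 = 9.888242
Exact value: 9.888029
Error: 0.000213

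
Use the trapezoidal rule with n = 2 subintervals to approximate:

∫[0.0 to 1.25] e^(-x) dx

f(x) = e^(-x)
a = 0.0, b = 1.25, n = 2
h = (b - a)/n = 0.625000

Trapezoidal rule: (h/2)[f(x₀) + 2f(x₁) + 2f(x₂) + ... + f(xₙ)]

x_0 = 0.0000, f(x_0) = 1.000000, coefficient = 1
x_1 = 0.6250, f(x_1) = 0.535261, coefficient = 2
x_2 = 1.2500, f(x_2) = 0.286505, coefficient = 1

I ≈ (0.625000/2) × 2.357028 = 0.736571
Exact value: 0.713495
Error: 0.023076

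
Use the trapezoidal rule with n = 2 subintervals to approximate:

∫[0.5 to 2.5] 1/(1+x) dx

f(x) = 1/(1+x)
a = 0.5, b = 2.5, n = 2
h = (b - a)/n = 1.000000

Trapezoidal rule: (h/2)[f(x₀) + 2f(x₁) + 2f(x₂) + ... + f(xₙ)]

x_0 = 0.5000, f(x_0) = 0.666667, coefficient = 1
x_1 = 1.5000, f(x_1) = 0.400000, coefficient = 2
x_2 = 2.5000, f(x_2) = 0.285714, coefficient = 1

I ≈ (1.000000/2) × 1.752381 = 0.876190
Exact value: 0.847298
Error: 0.028893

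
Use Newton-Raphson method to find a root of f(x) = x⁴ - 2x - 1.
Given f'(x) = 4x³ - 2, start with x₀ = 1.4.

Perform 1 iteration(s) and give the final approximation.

f(x) = x⁴ - 2x - 1
f'(x) = 4x³ - 2
x₀ = 1.4

Newton-Raphson formula: x_{n+1} = x_n - f(x_n)/f'(x_n)

Iteration 1:
  f(1.400000) = 0.041600
  f'(1.400000) = 8.976000
  x_1 = 1.400000 - 0.041600/8.976000 = 1.395365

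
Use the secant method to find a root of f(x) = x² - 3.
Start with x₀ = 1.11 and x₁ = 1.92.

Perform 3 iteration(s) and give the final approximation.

f(x) = x² - 3
x₀ = 1.11, x₁ = 1.92

Secant formula: x_{n+1} = x_n - f(x_n)(x_n - x_{n-1})/(f(x_n) - f(x_{n-1}))

Iteration 1:
  f(1.110000) = -1.767900
  f(1.920000) = 0.686400
  x_2 = 1.920000 - 0.686400×(1.920000 - 1.110000)/(0.686400 - (-1.767900))
       = 1.693465
Iteration 2:
  f(1.920000) = 0.686400
  f(1.693465) = -0.132175
  x_3 = 1.693465 - (-0.132175)×(1.693465 - 1.920000)/(-0.132175 - 0.686400)
       = 1.730044
Iteration 3:
  f(1.693465) = -0.132175
  f(1.730044) = -0.006948
  x_4 = 1.730044 - (-0.006948)×(1.730044 - 1.693465)/(-0.006948 - (-0.132175))
       = 1.732073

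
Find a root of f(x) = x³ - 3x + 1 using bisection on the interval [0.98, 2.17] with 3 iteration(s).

f(x) = x³ - 3x + 1
Initial interval: [0.98, 2.17]

Iteration 1:
  c_1 = (0.980000 + 2.170000)/2 = 1.575000
  f(c_1) = f(1.575000) = 0.181984
  f(a) × f(c) < 0, new interval: [0.980000, 1.575000]
Iteration 2:
  c_2 = (0.980000 + 1.575000)/2 = 1.277500
  f(c_2) = f(1.277500) = -0.747612
  f(a) × f(c) ≥ 0, new interval: [1.277500, 1.575000]
Iteration 3:
  c_3 = (1.277500 + 1.575000)/2 = 1.426250
  f(c_3) = f(1.426250) = -0.377488
  f(a) × f(c) ≥ 0, new interval: [1.426250, 1.575000]

After 3 iteration(s), the approximation is c_3 = 1.426250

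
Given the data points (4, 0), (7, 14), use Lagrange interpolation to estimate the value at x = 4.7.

Lagrange interpolation formula:
P(x) = Σ yᵢ × Lᵢ(x)
where Lᵢ(x) = Π_{j≠i} (x - xⱼ)/(xᵢ - xⱼ)

L_0(4.7) = (4.7 - 7)/(4 - 7) = 0.766667
L_1(4.7) = (4.7 - 4)/(7 - 4) = 0.233333

P(4.7) = 0×L_0(4.7) + 14×L_1(4.7)
P(4.7) = 3.266667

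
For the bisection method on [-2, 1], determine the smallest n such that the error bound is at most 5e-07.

We need (b-a)/2^n ≤ 5e-07
(1 - (-2))/2^n ≤ 5e-07
3/2^n ≤ 5e-07
2^n ≥ 6000000
n ≥ log₂(6000000) = 22.52
n ≥ 23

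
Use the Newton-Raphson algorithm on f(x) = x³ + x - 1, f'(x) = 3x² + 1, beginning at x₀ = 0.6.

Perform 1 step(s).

f(x) = x³ + x - 1
f'(x) = 3x² + 1
x₀ = 0.6

Newton-Raphson formula: x_{n+1} = x_n - f(x_n)/f'(x_n)

Iteration 1:
  f(0.600000) = -0.184000
  f'(0.600000) = 2.080000
  x_1 = 0.600000 - (-0.184000)/2.080000 = 0.688462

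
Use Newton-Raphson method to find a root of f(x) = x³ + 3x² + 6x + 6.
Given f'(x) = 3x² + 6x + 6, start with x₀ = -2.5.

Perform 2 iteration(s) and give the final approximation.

f(x) = x³ + 3x² + 6x + 6
f'(x) = 3x² + 6x + 6
x₀ = -2.5

Newton-Raphson formula: x_{n+1} = x_n - f(x_n)/f'(x_n)

Iteration 1:
  f(-2.500000) = -5.875000
  f'(-2.500000) = 9.750000
  x_1 = -2.500000 - (-5.875000)/9.750000 = -1.897436
Iteration 2:
  f(-1.897436) = -1.415095
  f'(-1.897436) = 5.416174
  x_2 = -1.897436 - (-1.415095)/5.416174 = -1.636164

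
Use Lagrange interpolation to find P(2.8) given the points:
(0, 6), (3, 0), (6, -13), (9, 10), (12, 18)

Lagrange interpolation formula:
P(x) = Σ yᵢ × Lᵢ(x)
where Lᵢ(x) = Π_{j≠i} (x - xⱼ)/(xᵢ - xⱼ)

L_0(2.8) = (2.8 - 3)/(0 - 3) × (2.8 - 6)/(0 - 6) × (2.8 - 9)/(0 - 9) × (2.8 - 12)/(0 - 12) = 0.018779
L_1(2.8) = (2.8 - 0)/(3 - 0) × (2.8 - 6)/(3 - 6) × (2.8 - 9)/(3 - 9) × (2.8 - 12)/(3 - 12) = 1.051602
L_2(2.8) = (2.8 - 0)/(6 - 0) × (2.8 - 3)/(6 - 3) × (2.8 - 9)/(6 - 9) × (2.8 - 12)/(6 - 12) = -0.098588
L_3(2.8) = (2.8 - 0)/(9 - 0) × (2.8 - 3)/(9 - 3) × (2.8 - 6)/(9 - 6) × (2.8 - 12)/(9 - 12) = 0.033923
L_4(2.8) = (2.8 - 0)/(12 - 0) × (2.8 - 3)/(12 - 3) × (2.8 - 6)/(12 - 6) × (2.8 - 9)/(12 - 9) = -0.005715

P(2.8) = 6×L_0(2.8) + 0×L_1(2.8) + (-13)×L_2(2.8) + 10×L_3(2.8) + 18×L_4(2.8)
P(2.8) = 1.630663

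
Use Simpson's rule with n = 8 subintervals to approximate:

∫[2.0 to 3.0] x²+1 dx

f(x) = x²+1
a = 2.0, b = 3.0, n = 8
h = (b - a)/n = 0.125000

Simpson's rule: (h/3)[f(x₀) + 4f(x₁) + 2f(x₂) + ... + f(xₙ)]

x_0 = 2.0000, f(x_0) = 5.000000, coefficient = 1
x_1 = 2.1250, f(x_1) = 5.515625, coefficient = 4
x_2 = 2.2500, f(x_2) = 6.062500, coefficient = 2
x_3 = 2.3750, f(x_3) = 6.640625, coefficient = 4
x_4 = 2.5000, f(x_4) = 7.250000, coefficient = 2
x_5 = 2.6250, f(x_5) = 7.890625, coefficient = 4
x_6 = 2.7500, f(x_6) = 8.562500, coefficient = 2
x_7 = 2.8750, f(x_7) = 9.265625, coefficient = 4
x_8 = 3.0000, f(x_8) = 10.000000, coefficient = 1

I ≈ (0.125000/3) × 176.000000 = 7.333333
Exact value: 7.333333
Error: 0.000000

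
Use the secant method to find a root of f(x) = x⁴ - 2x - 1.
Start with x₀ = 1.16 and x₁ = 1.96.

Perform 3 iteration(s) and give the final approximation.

f(x) = x⁴ - 2x - 1
x₀ = 1.16, x₁ = 1.96

Secant formula: x_{n+1} = x_n - f(x_n)(x_n - x_{n-1})/(f(x_n) - f(x_{n-1}))

Iteration 1:
  f(1.160000) = -1.509361
  f(1.960000) = 9.837891
  x_2 = 1.960000 - 9.837891×(1.960000 - 1.160000)/(9.837891 - (-1.509361))
       = 1.266412
Iteration 2:
  f(1.960000) = 9.837891
  f(1.266412) = -0.960649
  x_3 = 1.266412 - (-0.960649)×(1.266412 - 1.960000)/(-0.960649 - 9.837891)
       = 1.328115
Iteration 3:
  f(1.266412) = -0.960649
  f(1.328115) = -0.544926
  x_4 = 1.328115 - (-0.544926)×(1.328115 - 1.266412)/(-0.544926 - (-0.960649))
       = 1.408994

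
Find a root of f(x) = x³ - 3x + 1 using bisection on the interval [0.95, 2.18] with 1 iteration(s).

f(x) = x³ - 3x + 1
Initial interval: [0.95, 2.18]

Iteration 1:
  c_1 = (0.950000 + 2.180000)/2 = 1.565000
  f(c_1) = f(1.565000) = 0.138037
  f(a) × f(c) < 0, new interval: [0.950000, 1.565000]

After 1 iteration(s), the approximation is c_1 = 1.565000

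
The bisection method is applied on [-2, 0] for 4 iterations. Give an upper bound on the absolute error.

Bisection error bound: |error| ≤ (b-a)/2^n
|error| ≤ (0 - (-2))/2^4 = 2/2^4
|error| ≤ 0.1250000000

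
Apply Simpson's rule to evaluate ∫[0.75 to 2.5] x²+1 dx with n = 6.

f(x) = x²+1
a = 0.75, b = 2.5, n = 6
h = (b - a)/n = 0.291667

Simpson's rule: (h/3)[f(x₀) + 4f(x₁) + 2f(x₂) + ... + f(xₙ)]

x_0 = 0.7500, f(x_0) = 1.562500, coefficient = 1
x_1 = 1.0417, f(x_1) = 2.085069, coefficient = 4
x_2 = 1.3333, f(x_2) = 2.777778, coefficient = 2
x_3 = 1.6250, f(x_3) = 3.640625, coefficient = 4
x_4 = 1.9167, f(x_4) = 4.673611, coefficient = 2
x_5 = 2.2083, f(x_5) = 5.876736, coefficient = 4
x_6 = 2.5000, f(x_6) = 7.250000, coefficient = 1

I ≈ (0.291667/3) × 70.125000 = 6.817708
Exact value: 6.817708
Error: 0.000000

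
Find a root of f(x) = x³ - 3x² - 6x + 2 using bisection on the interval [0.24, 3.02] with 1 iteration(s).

f(x) = x³ - 3x² - 6x + 2
Initial interval: [0.24, 3.02]

Iteration 1:
  c_1 = (0.240000 + 3.020000)/2 = 1.630000
  f(c_1) = f(1.630000) = -11.419953
  f(a) × f(c) < 0, new interval: [0.240000, 1.630000]

After 1 iteration(s), the approximation is c_1 = 1.630000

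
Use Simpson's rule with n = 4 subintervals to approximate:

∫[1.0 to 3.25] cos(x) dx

f(x) = cos(x)
a = 1.0, b = 3.25, n = 4
h = (b - a)/n = 0.562500

Simpson's rule: (h/3)[f(x₀) + 4f(x₁) + 2f(x₂) + ... + f(xₙ)]

x_0 = 1.0000, f(x_0) = 0.540302, coefficient = 1
x_1 = 1.5625, f(x_1) = 0.008296, coefficient = 4
x_2 = 2.1250, f(x_2) = -0.526266, coefficient = 2
x_3 = 2.6875, f(x_3) = -0.898659, coefficient = 4
x_4 = 3.2500, f(x_4) = -0.994130, coefficient = 1

I ≈ (0.562500/3) × -5.067813 = -0.950215
Exact value: -0.949666
Error: 0.000549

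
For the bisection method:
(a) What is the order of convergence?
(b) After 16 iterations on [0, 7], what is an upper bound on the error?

(a) Bisection has linear (order 1) convergence; the error is halved each step.

(b) Error bound = (b-a)/2^n = (7 - 0)/2^{16}
    = 7/2^{16}

(a) 1 (linear); (b) error ≤ 1.07e-04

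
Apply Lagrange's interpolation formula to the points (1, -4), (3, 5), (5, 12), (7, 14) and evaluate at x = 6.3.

Lagrange interpolation formula:
P(x) = Σ yᵢ × Lᵢ(x)
where Lᵢ(x) = Π_{j≠i} (x - xⱼ)/(xᵢ - xⱼ)

L_0(6.3) = (6.3 - 3)/(1 - 3) × (6.3 - 5)/(1 - 5) × (6.3 - 7)/(1 - 7) = 0.062563
L_1(6.3) = (6.3 - 1)/(3 - 1) × (6.3 - 5)/(3 - 5) × (6.3 - 7)/(3 - 7) = -0.301438
L_2(6.3) = (6.3 - 1)/(5 - 1) × (6.3 - 3)/(5 - 3) × (6.3 - 7)/(5 - 7) = 0.765188
L_3(6.3) = (6.3 - 1)/(7 - 1) × (6.3 - 3)/(7 - 3) × (6.3 - 5)/(7 - 5) = 0.473687

P(6.3) = (-4)×L_0(6.3) + 5×L_1(6.3) + 12×L_2(6.3) + 14×L_3(6.3)
P(6.3) = 14.056437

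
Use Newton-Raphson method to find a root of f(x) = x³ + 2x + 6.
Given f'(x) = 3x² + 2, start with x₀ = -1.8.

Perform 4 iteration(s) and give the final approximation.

f(x) = x³ + 2x + 6
f'(x) = 3x² + 2
x₀ = -1.8

Newton-Raphson formula: x_{n+1} = x_n - f(x_n)/f'(x_n)

Iteration 1:
  f(-1.800000) = -3.432000
  f'(-1.800000) = 11.720000
  x_1 = -1.800000 - (-3.432000)/11.720000 = -1.507167
Iteration 2:
  f(-1.507167) = -0.437945
  f'(-1.507167) = 8.814659
  x_2 = -1.507167 - (-0.437945)/8.814659 = -1.457484
Iteration 3:
  f(-1.457484) = -0.011039
  f'(-1.457484) = 8.372775
  x_3 = -1.457484 - (-0.011039)/8.372775 = -1.456165
Iteration 4:
  f(-1.456165) = -0.000008
  f'(-1.456165) = 8.361251
  x_4 = -1.456165 - (-0.000008)/8.361251 = -1.456164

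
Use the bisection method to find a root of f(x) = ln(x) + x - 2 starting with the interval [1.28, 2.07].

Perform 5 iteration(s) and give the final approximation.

f(x) = ln(x) + x - 2
Initial interval: [1.28, 2.07]

Iteration 1:
  c_1 = (1.280000 + 2.070000)/2 = 1.675000
  f(c_1) = f(1.675000) = 0.190813
  f(a) × f(c) < 0, new interval: [1.280000, 1.675000]
Iteration 2:
  c_2 = (1.280000 + 1.675000)/2 = 1.477500
  f(c_2) = f(1.477500) = -0.132149
  f(a) × f(c) ≥ 0, new interval: [1.477500, 1.675000]
Iteration 3:
  c_3 = (1.477500 + 1.675000)/2 = 1.576250
  f(c_3) = f(1.576250) = 0.031299
  f(a) × f(c) < 0, new interval: [1.477500, 1.576250]
Iteration 4:
  c_4 = (1.477500 + 1.576250)/2 = 1.526875
  f(c_4) = f(1.526875) = -0.049902
  f(a) × f(c) ≥ 0, new interval: [1.526875, 1.576250]
Iteration 5:
  c_5 = (1.526875 + 1.576250)/2 = 1.551562
  f(c_5) = f(1.551562) = -0.009175
  f(a) × f(c) ≥ 0, new interval: [1.551562, 1.576250]

After 5 iteration(s), the approximation is c_5 = 1.551562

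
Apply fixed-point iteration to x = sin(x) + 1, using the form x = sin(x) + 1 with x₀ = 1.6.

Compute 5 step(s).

Equation: x = sin(x) + 1
Fixed-point form: x = sin(x) + 1
x₀ = 1.6

x_1 = g(1.600000) = 1.999574
x_2 = g(1.999574) = 1.909475
x_3 = g(1.909475) = 1.943195
x_4 = g(1.943195) = 1.931457
x_5 = g(1.931457) = 1.935664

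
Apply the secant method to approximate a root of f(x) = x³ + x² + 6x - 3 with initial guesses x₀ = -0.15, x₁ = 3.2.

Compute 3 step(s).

f(x) = x³ + x² + 6x - 3
x₀ = -0.15, x₁ = 3.2

Secant formula: x_{n+1} = x_n - f(x_n)(x_n - x_{n-1})/(f(x_n) - f(x_{n-1}))

Iteration 1:
  f(-0.150000) = -3.880875
  f(3.200000) = 59.208000
  x_2 = 3.200000 - 59.208000×(3.200000 - (-0.150000))/(59.208000 - (-3.880875))
       = 0.056073
Iteration 2:
  f(3.200000) = 59.208000
  f(0.056073) = -2.660240
  x_3 = 0.056073 - (-2.660240)×(0.056073 - 3.200000)/(-2.660240 - 59.208000)
       = 0.191257
Iteration 3:
  f(0.056073) = -2.660240
  f(0.191257) = -1.808881
  x_4 = 0.191257 - (-1.808881)×(0.191257 - 0.056073)/(-1.808881 - (-2.660240))
       = 0.478483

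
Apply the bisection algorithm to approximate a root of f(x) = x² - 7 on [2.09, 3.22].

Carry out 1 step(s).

f(x) = x² - 7
Initial interval: [2.09, 3.22]

Iteration 1:
  c_1 = (2.090000 + 3.220000)/2 = 2.655000
  f(c_1) = f(2.655000) = 0.049025
  f(a) × f(c) < 0, new interval: [2.090000, 2.655000]

After 1 iteration(s), the approximation is c_1 = 2.655000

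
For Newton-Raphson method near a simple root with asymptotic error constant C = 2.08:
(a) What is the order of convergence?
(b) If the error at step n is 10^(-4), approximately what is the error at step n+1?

(a) Newton-Raphson has quadratic (order 2) convergence near simple roots.
    This means |e_{n+1}| ≈ C|e_n|².

(b) With |e_n| = 10^(-4) and C = 2.08:
    |e_{n+1}| ≈ 2.08 × (10^(-4))² = 2.08 × 10^(-8)

(a) 2 (quadratic); (b) |e_{n+1}| ≈ 2.080e-08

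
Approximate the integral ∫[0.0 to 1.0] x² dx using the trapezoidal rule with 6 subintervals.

f(x) = x²
a = 0.0, b = 1.0, n = 6
h = (b - a)/n = 0.166667

Trapezoidal rule: (h/2)[f(x₀) + 2f(x₁) + 2f(x₂) + ... + f(xₙ)]

x_0 = 0.0000, f(x_0) = 0.000000, coefficient = 1
x_1 = 0.1667, f(x_1) = 0.027778, coefficient = 2
x_2 = 0.3333, f(x_2) = 0.111111, coefficient = 2
x_3 = 0.5000, f(x_3) = 0.250000, coefficient = 2
x_4 = 0.6667, f(x_4) = 0.444444, coefficient = 2
x_5 = 0.8333, f(x_5) = 0.694444, coefficient = 2
x_6 = 1.0000, f(x_6) = 1.000000, coefficient = 1

I ≈ (0.166667/2) × 4.055556 = 0.337963
Exact value: 0.333333
Error: 0.004630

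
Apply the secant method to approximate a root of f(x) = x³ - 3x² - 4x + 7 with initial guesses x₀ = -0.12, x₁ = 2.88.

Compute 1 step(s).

f(x) = x³ - 3x² - 4x + 7
x₀ = -0.12, x₁ = 2.88

Secant formula: x_{n+1} = x_n - f(x_n)(x_n - x_{n-1})/(f(x_n) - f(x_{n-1}))

Iteration 1:
  f(-0.120000) = 7.435072
  f(2.880000) = -5.515328
  x_2 = 2.880000 - (-5.515328)×(2.880000 - (-0.120000))/(-5.515328 - 7.435072)
       = 1.602357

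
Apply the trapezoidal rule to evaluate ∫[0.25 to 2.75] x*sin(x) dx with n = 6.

f(x) = x*sin(x)
a = 0.25, b = 2.75, n = 6
h = (b - a)/n = 0.416667

Trapezoidal rule: (h/2)[f(x₀) + 2f(x₁) + 2f(x₂) + ... + f(xₙ)]

x_0 = 0.2500, f(x_0) = 0.061851, coefficient = 1
x_1 = 0.6667, f(x_1) = 0.412247, coefficient = 2
x_2 = 1.0833, f(x_2) = 0.957151, coefficient = 2
x_3 = 1.5000, f(x_3) = 1.496242, coefficient = 2
x_4 = 1.9167, f(x_4) = 1.803163, coefficient = 2
x_5 = 2.3333, f(x_5) = 1.687200, coefficient = 2
x_6 = 2.7500, f(x_6) = 1.049568, coefficient = 1

I ≈ (0.416667/2) × 13.823426 = 2.879880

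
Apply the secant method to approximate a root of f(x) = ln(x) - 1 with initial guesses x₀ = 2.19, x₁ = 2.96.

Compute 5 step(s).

f(x) = ln(x) - 1
x₀ = 2.19, x₁ = 2.96

Secant formula: x_{n+1} = x_n - f(x_n)(x_n - x_{n-1})/(f(x_n) - f(x_{n-1}))

Iteration 1:
  f(2.190000) = -0.216098
  f(2.960000) = 0.085189
  x_2 = 2.960000 - 0.085189×(2.960000 - 2.190000)/(0.085189 - (-0.216098))
       = 2.742282
Iteration 2:
  f(2.960000) = 0.085189
  f(2.742282) = 0.008790
  x_3 = 2.742282 - 0.008790×(2.742282 - 2.960000)/(0.008790 - 0.085189)
       = 2.717231
Iteration 3:
  f(2.742282) = 0.008790
  f(2.717231) = -0.000386
  x_4 = 2.717231 - (-0.000386)×(2.717231 - 2.742282)/(-0.000386 - 0.008790)
       = 2.718286
Iteration 4:
  f(2.717231) = -0.000386
  f(2.718286) = 0.000002
  x_5 = 2.718286 - 0.000002×(2.718286 - 2.717231)/(0.000002 - (-0.000386))
       = 2.718282
Iteration 5:
  f(2.718286) = 0.000002
  f(2.718282) = 0.000000
  x_6 = 2.718282 - 0.000000×(2.718282 - 2.718286)/(0.000000 - 0.000002)
       = 2.718282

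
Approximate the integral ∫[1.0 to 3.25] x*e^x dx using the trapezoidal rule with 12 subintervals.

f(x) = x*e^x
a = 1.0, b = 3.25, n = 12
h = (b - a)/n = 0.187500

Trapezoidal rule: (h/2)[f(x₀) + 2f(x₁) + 2f(x₂) + ... + f(xₙ)]

x_0 = 1.0000, f(x_0) = 2.718282, coefficient = 1
x_1 = 1.1875, f(x_1) = 3.893663, coefficient = 2
x_2 = 1.3750, f(x_2) = 5.438230, coefficient = 2
x_3 = 1.5625, f(x_3) = 7.454271, coefficient = 2
x_4 = 1.7500, f(x_4) = 10.070555, coefficient = 2
x_5 = 1.9375, f(x_5) = 13.448916, coefficient = 2
x_6 = 2.1250, f(x_6) = 17.792407, coefficient = 2
x_7 = 2.3125, f(x_7) = 23.355423, coefficient = 2
x_8 = 2.5000, f(x_8) = 30.456235, coefficient = 2
x_9 = 2.6875, f(x_9) = 39.492524, coefficient = 2
x_10 = 2.8750, f(x_10) = 50.960594, coefficient = 2
x_11 = 3.0625, f(x_11) = 65.479137, coefficient = 2
x_12 = 3.2500, f(x_12) = 83.818605, coefficient = 1

I ≈ (0.187500/2) × 622.220796 = 58.333200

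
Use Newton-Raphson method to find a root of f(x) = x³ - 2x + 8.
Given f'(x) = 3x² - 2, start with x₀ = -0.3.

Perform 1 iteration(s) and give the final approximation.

f(x) = x³ - 2x + 8
f'(x) = 3x² - 2
x₀ = -0.3

Newton-Raphson formula: x_{n+1} = x_n - f(x_n)/f'(x_n)

Iteration 1:
  f(-0.300000) = 8.573000
  f'(-0.300000) = -1.730000
  x_1 = -0.300000 - 8.573000/(-1.730000) = 4.655491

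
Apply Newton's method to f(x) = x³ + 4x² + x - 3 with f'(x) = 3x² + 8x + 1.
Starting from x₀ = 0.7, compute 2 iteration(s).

f(x) = x³ + 4x² + x - 3
f'(x) = 3x² + 8x + 1
x₀ = 0.7

Newton-Raphson formula: x_{n+1} = x_n - f(x_n)/f'(x_n)

Iteration 1:
  f(0.700000) = 0.003000
  f'(0.700000) = 8.070000
  x_1 = 0.700000 - 0.003000/8.070000 = 0.699628
Iteration 2:
  f(0.699628) = 0.000001
  f'(0.699628) = 8.065465
  x_2 = 0.699628 - 0.000001/8.065465 = 0.699628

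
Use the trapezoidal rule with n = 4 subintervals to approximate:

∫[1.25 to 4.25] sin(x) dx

f(x) = sin(x)
a = 1.25, b = 4.25, n = 4
h = (b - a)/n = 0.750000

Trapezoidal rule: (h/2)[f(x₀) + 2f(x₁) + 2f(x₂) + ... + f(xₙ)]

x_0 = 1.2500, f(x_0) = 0.948985, coefficient = 1
x_1 = 2.0000, f(x_1) = 0.909297, coefficient = 2
x_2 = 2.7500, f(x_2) = 0.381661, coefficient = 2
x_3 = 3.5000, f(x_3) = -0.350783, coefficient = 2
x_4 = 4.2500, f(x_4) = -0.894989, coefficient = 1

I ≈ (0.750000/2) × 1.934346 = 0.725380
Exact value: 0.761410
Error: 0.036030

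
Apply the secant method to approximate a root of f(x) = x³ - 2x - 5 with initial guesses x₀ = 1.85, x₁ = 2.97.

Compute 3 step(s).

f(x) = x³ - 2x - 5
x₀ = 1.85, x₁ = 2.97

Secant formula: x_{n+1} = x_n - f(x_n)(x_n - x_{n-1})/(f(x_n) - f(x_{n-1}))

Iteration 1:
  f(1.850000) = -2.368375
  f(2.970000) = 15.258073
  x_2 = 2.970000 - 15.258073×(2.970000 - 1.850000)/(15.258073 - (-2.368375))
       = 2.000489
Iteration 2:
  f(2.970000) = 15.258073
  f(2.000489) = -0.995112
  x_3 = 2.000489 - (-0.995112)×(2.000489 - 2.970000)/(-0.995112 - 15.258073)
       = 2.059848
Iteration 3:
  f(2.000489) = -0.995112
  f(2.059848) = -0.379819
  x_4 = 2.059848 - (-0.379819)×(2.059848 - 2.000489)/(-0.379819 - (-0.995112))
       = 2.096490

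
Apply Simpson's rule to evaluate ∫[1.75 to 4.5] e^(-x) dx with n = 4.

f(x) = e^(-x)
a = 1.75, b = 4.5, n = 4
h = (b - a)/n = 0.687500

Simpson's rule: (h/3)[f(x₀) + 4f(x₁) + 2f(x₂) + ... + f(xₙ)]

x_0 = 1.7500, f(x_0) = 0.173774, coefficient = 1
x_1 = 2.4375, f(x_1) = 0.087379, coefficient = 4
x_2 = 3.1250, f(x_2) = 0.043937, coefficient = 2
x_3 = 3.8125, f(x_3) = 0.022093, coefficient = 4
x_4 = 4.5000, f(x_4) = 0.011109, coefficient = 1

I ≈ (0.687500/3) × 0.710644 = 0.162856
Exact value: 0.162665
Error: 0.000191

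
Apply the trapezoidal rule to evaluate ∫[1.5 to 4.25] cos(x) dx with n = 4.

f(x) = cos(x)
a = 1.5, b = 4.25, n = 4
h = (b - a)/n = 0.687500

Trapezoidal rule: (h/2)[f(x₀) + 2f(x₁) + 2f(x₂) + ... + f(xₙ)]

x_0 = 1.5000, f(x_0) = 0.070737, coefficient = 1
x_1 = 2.1875, f(x_1) = -0.578349, coefficient = 2
x_2 = 2.8750, f(x_2) = -0.964674, coefficient = 2
x_3 = 3.5625, f(x_3) = -0.912719, coefficient = 2
x_4 = 4.2500, f(x_4) = -0.446087, coefficient = 1

I ≈ (0.687500/2) × -5.286834 = -1.817349
Exact value: -1.892484
Error: 0.075135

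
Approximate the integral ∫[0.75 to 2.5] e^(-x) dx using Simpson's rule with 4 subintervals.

f(x) = e^(-x)
a = 0.75, b = 2.5, n = 4
h = (b - a)/n = 0.437500

Simpson's rule: (h/3)[f(x₀) + 4f(x₁) + 2f(x₂) + ... + f(xₙ)]

x_0 = 0.7500, f(x_0) = 0.472367, coefficient = 1
x_1 = 1.1875, f(x_1) = 0.304983, coefficient = 4
x_2 = 1.6250, f(x_2) = 0.196912, coefficient = 2
x_3 = 2.0625, f(x_3) = 0.127136, coefficient = 4
x_4 = 2.5000, f(x_4) = 0.082085, coefficient = 1

I ≈ (0.437500/3) × 2.676749 = 0.390359
Exact value: 0.390282
Error: 0.000078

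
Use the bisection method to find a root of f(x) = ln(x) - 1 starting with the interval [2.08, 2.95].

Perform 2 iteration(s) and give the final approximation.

f(x) = ln(x) - 1
Initial interval: [2.08, 2.95]

Iteration 1:
  c_1 = (2.080000 + 2.950000)/2 = 2.515000
  f(c_1) = f(2.515000) = -0.077727
  f(a) × f(c) ≥ 0, new interval: [2.515000, 2.950000]
Iteration 2:
  c_2 = (2.515000 + 2.950000)/2 = 2.732500
  f(c_2) = f(2.732500) = 0.005217
  f(a) × f(c) < 0, new interval: [2.515000, 2.732500]

After 2 iteration(s), the approximation is c_2 = 2.732500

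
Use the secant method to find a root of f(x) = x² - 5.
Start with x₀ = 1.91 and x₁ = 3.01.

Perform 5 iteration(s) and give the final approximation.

f(x) = x² - 5
x₀ = 1.91, x₁ = 3.01

Secant formula: x_{n+1} = x_n - f(x_n)(x_n - x_{n-1})/(f(x_n) - f(x_{n-1}))

Iteration 1:
  f(1.910000) = -1.351900
  f(3.010000) = 4.060100
  x_2 = 3.010000 - 4.060100×(3.010000 - 1.910000)/(4.060100 - (-1.351900))
       = 2.184776
Iteration 2:
  f(3.010000) = 4.060100
  f(2.184776) = -0.226752
  x_3 = 2.184776 - (-0.226752)×(2.184776 - 3.010000)/(-0.226752 - 4.060100)
       = 2.228426
Iteration 3:
  f(2.184776) = -0.226752
  f(2.228426) = -0.034116
  x_4 = 2.228426 - (-0.034116)×(2.228426 - 2.184776)/(-0.034116 - (-0.226752))
       = 2.236157
Iteration 4:
  f(2.228426) = -0.034116
  f(2.236157) = 0.000397
  x_5 = 2.236157 - 0.000397×(2.236157 - 2.228426)/(0.000397 - (-0.034116))
       = 2.236068
Iteration 5:
  f(2.236157) = 0.000397
  f(2.236068) = -0.000001
  x_6 = 2.236068 - (-0.000001)×(2.236068 - 2.236157)/(-0.000001 - 0.000397)
       = 2.236068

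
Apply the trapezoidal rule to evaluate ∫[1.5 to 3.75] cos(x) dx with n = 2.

f(x) = cos(x)
a = 1.5, b = 3.75, n = 2
h = (b - a)/n = 1.125000

Trapezoidal rule: (h/2)[f(x₀) + 2f(x₁) + 2f(x₂) + ... + f(xₙ)]

x_0 = 1.5000, f(x_0) = 0.070737, coefficient = 1
x_1 = 2.6250, f(x_1) = -0.869507, coefficient = 2
x_2 = 3.7500, f(x_2) = -0.820559, coefficient = 1

I ≈ (1.125000/2) × -2.488837 = -1.399971
Exact value: -1.569056
Error: 0.169086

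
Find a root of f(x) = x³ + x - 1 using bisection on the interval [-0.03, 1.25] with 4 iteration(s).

f(x) = x³ + x - 1
Initial interval: [-0.03, 1.25]

Iteration 1:
  c_1 = (-0.030000 + 1.250000)/2 = 0.610000
  f(c_1) = f(0.610000) = -0.163019
  f(a) × f(c) ≥ 0, new interval: [0.610000, 1.250000]
Iteration 2:
  c_2 = (0.610000 + 1.250000)/2 = 0.930000
  f(c_2) = f(0.930000) = 0.734357
  f(a) × f(c) < 0, new interval: [0.610000, 0.930000]
Iteration 3:
  c_3 = (0.610000 + 0.930000)/2 = 0.770000
  f(c_3) = f(0.770000) = 0.226533
  f(a) × f(c) < 0, new interval: [0.610000, 0.770000]
Iteration 4:
  c_4 = (0.610000 + 0.770000)/2 = 0.690000
  f(c_4) = f(0.690000) = 0.018509
  f(a) × f(c) < 0, new interval: [0.610000, 0.690000]

After 4 iteration(s), the approximation is c_4 = 0.690000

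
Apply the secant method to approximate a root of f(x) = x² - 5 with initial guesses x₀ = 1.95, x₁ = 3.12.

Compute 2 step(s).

f(x) = x² - 5
x₀ = 1.95, x₁ = 3.12

Secant formula: x_{n+1} = x_n - f(x_n)(x_n - x_{n-1})/(f(x_n) - f(x_{n-1}))

Iteration 1:
  f(1.950000) = -1.197500
  f(3.120000) = 4.734400
  x_2 = 3.120000 - 4.734400×(3.120000 - 1.950000)/(4.734400 - (-1.197500))
       = 2.186193
Iteration 2:
  f(3.120000) = 4.734400
  f(2.186193) = -0.220559
  x_3 = 2.186193 - (-0.220559)×(2.186193 - 3.120000)/(-0.220559 - 4.734400)
       = 2.227760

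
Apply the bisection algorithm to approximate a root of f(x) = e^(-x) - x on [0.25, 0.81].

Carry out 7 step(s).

f(x) = e^(-x) - x
Initial interval: [0.25, 0.81]

Iteration 1:
  c_1 = (0.250000 + 0.810000)/2 = 0.530000
  f(c_1) = f(0.530000) = 0.058605
  f(a) × f(c) ≥ 0, new interval: [0.530000, 0.810000]
Iteration 2:
  c_2 = (0.530000 + 0.810000)/2 = 0.670000
  f(c_2) = f(0.670000) = -0.158291
  f(a) × f(c) < 0, new interval: [0.530000, 0.670000]
Iteration 3:
  c_3 = (0.530000 + 0.670000)/2 = 0.600000
  f(c_3) = f(0.600000) = -0.051188
  f(a) × f(c) < 0, new interval: [0.530000, 0.600000]
Iteration 4:
  c_4 = (0.530000 + 0.600000)/2 = 0.565000
  f(c_4) = f(0.565000) = 0.003360
  f(a) × f(c) ≥ 0, new interval: [0.565000, 0.600000]
Iteration 5:
  c_5 = (0.565000 + 0.600000)/2 = 0.582500
  f(c_5) = f(0.582500) = -0.024000
  f(a) × f(c) < 0, new interval: [0.565000, 0.582500]
Iteration 6:
  c_6 = (0.565000 + 0.582500)/2 = 0.573750
  f(c_6) = f(0.573750) = -0.010341
  f(a) × f(c) < 0, new interval: [0.565000, 0.573750]
Iteration 7:
  c_7 = (0.565000 + 0.573750)/2 = 0.569375
  f(c_7) = f(0.569375) = -0.003496
  f(a) × f(c) < 0, new interval: [0.565000, 0.569375]

After 7 iteration(s), the approximation is c_7 = 0.569375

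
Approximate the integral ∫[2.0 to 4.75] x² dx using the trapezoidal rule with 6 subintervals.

f(x) = x²
a = 2.0, b = 4.75, n = 6
h = (b - a)/n = 0.458333

Trapezoidal rule: (h/2)[f(x₀) + 2f(x₁) + 2f(x₂) + ... + f(xₙ)]

x_0 = 2.0000, f(x_0) = 4.000000, coefficient = 1
x_1 = 2.4583, f(x_1) = 6.043403, coefficient = 2
x_2 = 2.9167, f(x_2) = 8.506944, coefficient = 2
x_3 = 3.3750, f(x_3) = 11.390625, coefficient = 2
x_4 = 3.8333, f(x_4) = 14.694444, coefficient = 2
x_5 = 4.2917, f(x_5) = 18.418403, coefficient = 2
x_6 = 4.7500, f(x_6) = 22.562500, coefficient = 1

I ≈ (0.458333/2) × 144.670139 = 33.153573
Exact value: 33.057292
Error: 0.096282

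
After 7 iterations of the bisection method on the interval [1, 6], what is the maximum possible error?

Bisection error bound: |error| ≤ (b-a)/2^n
|error| ≤ (6 - 1)/2^7 = 5/2^7
|error| ≤ 0.0390625000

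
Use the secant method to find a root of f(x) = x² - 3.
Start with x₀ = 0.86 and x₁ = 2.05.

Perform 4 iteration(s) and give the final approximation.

f(x) = x² - 3
x₀ = 0.86, x₁ = 2.05

Secant formula: x_{n+1} = x_n - f(x_n)(x_n - x_{n-1})/(f(x_n) - f(x_{n-1}))

Iteration 1:
  f(0.860000) = -2.260400
  f(2.050000) = 1.202500
  x_2 = 2.050000 - 1.202500×(2.050000 - 0.860000)/(1.202500 - (-2.260400))
       = 1.636770
Iteration 2:
  f(2.050000) = 1.202500
  f(1.636770) = -0.320985
  x_3 = 1.636770 - (-0.320985)×(1.636770 - 2.050000)/(-0.320985 - 1.202500)
       = 1.723834
Iteration 3:
  f(1.636770) = -0.320985
  f(1.723834) = -0.028397
  x_4 = 1.723834 - (-0.028397)×(1.723834 - 1.636770)/(-0.028397 - (-0.320985))
       = 1.732284
Iteration 4:
  f(1.723834) = -0.028397
  f(1.732284) = 0.000807
  x_5 = 1.732284 - 0.000807×(1.732284 - 1.723834)/(0.000807 - (-0.028397))
       = 1.732050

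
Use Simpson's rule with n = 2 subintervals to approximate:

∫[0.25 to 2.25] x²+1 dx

f(x) = x²+1
a = 0.25, b = 2.25, n = 2
h = (b - a)/n = 1.000000

Simpson's rule: (h/3)[f(x₀) + 4f(x₁) + 2f(x₂) + ... + f(xₙ)]

x_0 = 0.2500, f(x_0) = 1.062500, coefficient = 1
x_1 = 1.2500, f(x_1) = 2.562500, coefficient = 4
x_2 = 2.2500, f(x_2) = 6.062500, coefficient = 1

I ≈ (1.000000/3) × 17.375000 = 5.791667
Exact value: 5.791667
Error: 0.000000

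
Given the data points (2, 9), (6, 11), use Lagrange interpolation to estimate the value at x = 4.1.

Lagrange interpolation formula:
P(x) = Σ yᵢ × Lᵢ(x)
where Lᵢ(x) = Π_{j≠i} (x - xⱼ)/(xᵢ - xⱼ)

L_0(4.1) = (4.1 - 6)/(2 - 6) = 0.475000
L_1(4.1) = (4.1 - 2)/(6 - 2) = 0.525000

P(4.1) = 9×L_0(4.1) + 11×L_1(4.1)
P(4.1) = 10.050000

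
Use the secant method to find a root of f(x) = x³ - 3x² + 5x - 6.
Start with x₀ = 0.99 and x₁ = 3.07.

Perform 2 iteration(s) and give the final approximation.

f(x) = x³ - 3x² + 5x - 6
x₀ = 0.99, x₁ = 3.07

Secant formula: x_{n+1} = x_n - f(x_n)(x_n - x_{n-1})/(f(x_n) - f(x_{n-1}))

Iteration 1:
  f(0.990000) = -3.020001
  f(3.070000) = 10.009743
  x_2 = 3.070000 - 10.009743×(3.070000 - 0.990000)/(10.009743 - (-3.020001))
       = 1.472097
Iteration 2:
  f(3.070000) = 10.009743
  f(1.472097) = -1.950587
  x_3 = 1.472097 - (-1.950587)×(1.472097 - 3.070000)/(-1.950587 - 10.009743)
       = 1.732696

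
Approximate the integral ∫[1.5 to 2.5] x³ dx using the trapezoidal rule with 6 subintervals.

f(x) = x³
a = 1.5, b = 2.5, n = 6
h = (b - a)/n = 0.166667

Trapezoidal rule: (h/2)[f(x₀) + 2f(x₁) + 2f(x₂) + ... + f(xₙ)]

x_0 = 1.5000, f(x_0) = 3.375000, coefficient = 1
x_1 = 1.6667, f(x_1) = 4.629630, coefficient = 2
x_2 = 1.8333, f(x_2) = 6.162037, coefficient = 2
x_3 = 2.0000, f(x_3) = 8.000000, coefficient = 2
x_4 = 2.1667, f(x_4) = 10.171296, coefficient = 2
x_5 = 2.3333, f(x_5) = 12.703704, coefficient = 2
x_6 = 2.5000, f(x_6) = 15.625000, coefficient = 1

I ≈ (0.166667/2) × 102.333333 = 8.527778
Exact value: 8.500000
Error: 0.027778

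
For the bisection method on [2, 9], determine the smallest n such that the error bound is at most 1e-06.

We need (b-a)/2^n ≤ 1e-06
(9 - 2)/2^n ≤ 1e-06
7/2^n ≤ 1e-06
2^n ≥ 7000000
n ≥ log₂(7000000) = 22.74
n ≥ 23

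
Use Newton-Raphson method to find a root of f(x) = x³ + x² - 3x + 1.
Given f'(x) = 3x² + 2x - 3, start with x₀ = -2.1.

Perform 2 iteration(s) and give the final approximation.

f(x) = x³ + x² - 3x + 1
f'(x) = 3x² + 2x - 3
x₀ = -2.1

Newton-Raphson formula: x_{n+1} = x_n - f(x_n)/f'(x_n)

Iteration 1:
  f(-2.100000) = 2.449000
  f'(-2.100000) = 6.030000
  x_1 = -2.100000 - 2.449000/6.030000 = -2.506136
Iteration 2:
  f(-2.506136) = -0.941207
  f'(-2.506136) = 10.829881
  x_2 = -2.506136 - (-0.941207)/10.829881 = -2.419228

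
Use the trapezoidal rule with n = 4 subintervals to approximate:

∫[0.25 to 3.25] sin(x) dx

f(x) = sin(x)
a = 0.25, b = 3.25, n = 4
h = (b - a)/n = 0.750000

Trapezoidal rule: (h/2)[f(x₀) + 2f(x₁) + 2f(x₂) + ... + f(xₙ)]

x_0 = 0.2500, f(x_0) = 0.247404, coefficient = 1
x_1 = 1.0000, f(x_1) = 0.841471, coefficient = 2
x_2 = 1.7500, f(x_2) = 0.983986, coefficient = 2
x_3 = 2.5000, f(x_3) = 0.598472, coefficient = 2
x_4 = 3.2500, f(x_4) = -0.108195, coefficient = 1

I ≈ (0.750000/2) × 4.987067 = 1.870150
Exact value: 1.963042
Error: 0.092892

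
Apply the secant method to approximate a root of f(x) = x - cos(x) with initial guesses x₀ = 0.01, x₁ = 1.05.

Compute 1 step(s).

f(x) = x - cos(x)
x₀ = 0.01, x₁ = 1.05

Secant formula: x_{n+1} = x_n - f(x_n)(x_n - x_{n-1})/(f(x_n) - f(x_{n-1}))

Iteration 1:
  f(0.010000) = -0.989950
  f(1.050000) = 0.552429
  x_2 = 1.050000 - 0.552429×(1.050000 - 0.010000)/(0.552429 - (-0.989950))
       = 0.677507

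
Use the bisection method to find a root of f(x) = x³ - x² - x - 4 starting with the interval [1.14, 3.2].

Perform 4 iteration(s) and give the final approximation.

f(x) = x³ - x² - x - 4
Initial interval: [1.14, 3.2]

Iteration 1:
  c_1 = (1.140000 + 3.200000)/2 = 2.170000
  f(c_1) = f(2.170000) = -0.660587
  f(a) × f(c) ≥ 0, new interval: [2.170000, 3.200000]
Iteration 2:
  c_2 = (2.170000 + 3.200000)/2 = 2.685000
  f(c_2) = f(2.685000) = 5.462544
  f(a) × f(c) < 0, new interval: [2.170000, 2.685000]
Iteration 3:
  c_3 = (2.170000 + 2.685000)/2 = 2.427500
  f(c_3) = f(2.427500) = 1.984410
  f(a) × f(c) < 0, new interval: [2.170000, 2.427500]
Iteration 4:
  c_4 = (2.170000 + 2.427500)/2 = 2.298750
  f(c_4) = f(2.298750) = 0.564172
  f(a) × f(c) < 0, new interval: [2.170000, 2.298750]

After 4 iteration(s), the approximation is c_4 = 2.298750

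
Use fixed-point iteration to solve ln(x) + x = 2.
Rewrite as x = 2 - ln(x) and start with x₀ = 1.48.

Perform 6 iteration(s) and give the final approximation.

Equation: ln(x) + x = 2
Fixed-point form: x = 2 - ln(x)
x₀ = 1.48

x_1 = g(1.480000) = 1.607958
x_2 = g(1.607958) = 1.525035
x_3 = g(1.525035) = 1.577983
x_4 = g(1.577983) = 1.543853
x_5 = g(1.543853) = 1.565719
x_6 = g(1.565719) = 1.551655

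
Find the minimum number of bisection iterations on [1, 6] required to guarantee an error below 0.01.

We need (b-a)/2^n ≤ 0.01
(6 - 1)/2^n ≤ 0.01
5/2^n ≤ 0.01
2^n ≥ 500
n ≥ log₂(500) = 8.97
n ≥ 9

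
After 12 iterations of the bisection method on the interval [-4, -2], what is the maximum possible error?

Bisection error bound: |error| ≤ (b-a)/2^n
|error| ≤ (-2 - (-4))/2^12 = 2/2^12
|error| ≤ 0.0004882812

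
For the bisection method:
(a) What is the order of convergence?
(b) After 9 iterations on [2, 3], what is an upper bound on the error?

(a) Bisection has linear (order 1) convergence; the error is halved each step.

(b) Error bound = (b-a)/2^n = (3 - 2)/2^{9}
    = 1/2^{9}

(a) 1 (linear); (b) error ≤ 1.95e-03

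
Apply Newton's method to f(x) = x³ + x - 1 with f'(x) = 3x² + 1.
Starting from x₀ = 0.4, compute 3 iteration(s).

f(x) = x³ + x - 1
f'(x) = 3x² + 1
x₀ = 0.4

Newton-Raphson formula: x_{n+1} = x_n - f(x_n)/f'(x_n)

Iteration 1:
  f(0.400000) = -0.536000
  f'(0.400000) = 1.480000
  x_1 = 0.400000 - (-0.536000)/1.480000 = 0.762162
Iteration 2:
  f(0.762162) = 0.204895
  f'(0.762162) = 2.742673
  x_2 = 0.762162 - 0.204895/2.742673 = 0.687456
Iteration 3:
  f(0.687456) = 0.012344
  f'(0.687456) = 2.417786
  x_3 = 0.687456 - 0.012344/2.417786 = 0.682350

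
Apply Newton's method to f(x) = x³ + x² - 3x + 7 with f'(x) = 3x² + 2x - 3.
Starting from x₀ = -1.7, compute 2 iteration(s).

f(x) = x³ + x² - 3x + 7
f'(x) = 3x² + 2x - 3
x₀ = -1.7

Newton-Raphson formula: x_{n+1} = x_n - f(x_n)/f'(x_n)

Iteration 1:
  f(-1.700000) = 10.077000
  f'(-1.700000) = 2.270000
  x_1 = -1.700000 - 10.077000/2.270000 = -6.139207
Iteration 2:
  f(-6.139207) = -168.278389
  f'(-6.139207) = 97.791175
  x_2 = -6.139207 - (-168.278389)/97.791175 = -4.418414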